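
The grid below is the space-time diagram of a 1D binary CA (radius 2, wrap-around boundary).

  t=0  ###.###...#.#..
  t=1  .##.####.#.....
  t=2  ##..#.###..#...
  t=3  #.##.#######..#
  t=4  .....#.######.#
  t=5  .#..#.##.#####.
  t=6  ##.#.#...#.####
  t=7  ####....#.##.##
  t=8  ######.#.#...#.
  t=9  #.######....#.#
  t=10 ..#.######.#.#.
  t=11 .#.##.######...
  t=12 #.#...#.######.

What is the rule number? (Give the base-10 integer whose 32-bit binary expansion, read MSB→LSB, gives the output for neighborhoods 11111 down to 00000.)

4154804316

  #####|#  b31=1 t=3,i=7
  ####.|#  b30=1 t=1,i=6
  ###.#|#  b29=1 t=0,i=2
  ###..|#  b28=1 t=0,i=6
  ##.##|.  b27=0 t=0,i=3
  ##.#.|#  b26=1 t=1,i=8
  ##..#|#  b25=1 t=2,i=2
  ##...|#  b24=1 t=0,i=7
  #.###|#  b23=1 t=0,i=4
  #.##.|.  b22=0 t=3,i=2
  #.#.#|#  b21=1 t=6,i=3
  #.#..|.  b20=0 t=0,i=12
  #..##|.  b19=0 t=0,i=14
  #..#.|#  b18=1 t=2,i=3
  #...#|.  b17=0 t=0,i=8
  #....|#  b16=1 t=1,i=11
  .####|.  b15=0 t=1,i=5
  .###.|#  b14=1 t=0,i=1
  .##.#|.  b13=0 t=1,i=2
  .##..|.  b12=0 t=2,i=1
  .#.##|#  b11=1 t=2,i=5
  .#.#.|.  b10=0 t=0,i=11
  .#..#|.  b9=0 t=0,i=13
  .#...|.  b8=0 t=1,i=10
  ..###|.  b7=0 t=0,i=0
  ..##.|#  b6=1 t=1,i=1
  ..#.#|.  b5=0 t=0,i=10
  ..#..|#  b4=1 t=2,i=11
  ...##|#  b3=1 t=1,i=0
  ...#.|#  b2=1 t=0,i=9
  ....#|.  b1=0 t=1,i=14
  .....|.  b0=0 t=1,i=12
  bits 11110111101001010100100001011100 = 4154804316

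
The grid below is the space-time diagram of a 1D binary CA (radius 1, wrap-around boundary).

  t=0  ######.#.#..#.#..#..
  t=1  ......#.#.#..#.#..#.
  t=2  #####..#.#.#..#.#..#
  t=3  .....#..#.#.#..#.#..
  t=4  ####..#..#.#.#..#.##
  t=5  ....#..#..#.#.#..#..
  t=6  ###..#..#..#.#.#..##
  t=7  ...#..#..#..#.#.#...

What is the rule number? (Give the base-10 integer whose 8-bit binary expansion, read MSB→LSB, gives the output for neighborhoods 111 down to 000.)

  nb ###: next=.  (t=0,i=1, bit7=0)
  nb ##.: next=.  (t=0,i=5, bit6=0)
  nb #.#: next=#  (t=0,i=6, bit5=1)
  nb #..: next=#  (t=0,i=10, bit4=1)
  nb .##: next=.  (t=0,i=0, bit3=0)
  nb .#.: next=.  (t=0,i=7, bit2=0)
  nb ..#: next=.  (t=0,i=11, bit1=0)
  nb ...: next=#  (t=1,i=0, bit0=1)
  bits 00110001 = 49

49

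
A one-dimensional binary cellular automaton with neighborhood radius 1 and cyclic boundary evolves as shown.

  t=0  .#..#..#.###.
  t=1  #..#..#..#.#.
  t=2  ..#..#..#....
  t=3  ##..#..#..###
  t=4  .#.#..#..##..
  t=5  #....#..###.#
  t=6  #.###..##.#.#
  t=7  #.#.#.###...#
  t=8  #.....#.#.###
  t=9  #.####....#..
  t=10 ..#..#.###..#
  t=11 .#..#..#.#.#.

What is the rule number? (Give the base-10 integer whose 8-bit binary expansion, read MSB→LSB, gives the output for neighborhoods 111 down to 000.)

  ###|.  b7=0 t=0,i=10
  ##.|#  b6=1 t=0,i=11
  #.#|.  b5=0 t=0,i=8
  #..|.  b4=0 t=0,i=2
  .##|#  b3=1 t=0,i=9
  .#.|.  b2=0 t=0,i=1
  ..#|#  b1=1 t=0,i=0
  ...|#  b0=1 t=2,i=0
  bits 01001011 = 75

75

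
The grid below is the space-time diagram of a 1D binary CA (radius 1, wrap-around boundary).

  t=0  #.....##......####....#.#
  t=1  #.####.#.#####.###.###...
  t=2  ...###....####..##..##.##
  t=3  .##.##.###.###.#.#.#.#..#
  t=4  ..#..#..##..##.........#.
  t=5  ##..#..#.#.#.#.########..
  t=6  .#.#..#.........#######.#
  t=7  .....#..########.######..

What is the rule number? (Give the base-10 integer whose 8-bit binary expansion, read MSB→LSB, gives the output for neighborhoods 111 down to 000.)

195

  nb ###: next=#  (t=0,i=15, bit7=1)
  nb ##.: next=#  (t=0,i=0, bit6=1)
  nb #.#: next=.  (t=0,i=23, bit5=0)
  nb #..: next=.  (t=0,i=1, bit4=0)
  nb .##: next=.  (t=0,i=6, bit3=0)
  nb .#.: next=.  (t=0,i=22, bit2=0)
  nb ..#: next=#  (t=0,i=5, bit1=1)
  nb ...: next=#  (t=0,i=2, bit0=1)
  bits 11000011 = 195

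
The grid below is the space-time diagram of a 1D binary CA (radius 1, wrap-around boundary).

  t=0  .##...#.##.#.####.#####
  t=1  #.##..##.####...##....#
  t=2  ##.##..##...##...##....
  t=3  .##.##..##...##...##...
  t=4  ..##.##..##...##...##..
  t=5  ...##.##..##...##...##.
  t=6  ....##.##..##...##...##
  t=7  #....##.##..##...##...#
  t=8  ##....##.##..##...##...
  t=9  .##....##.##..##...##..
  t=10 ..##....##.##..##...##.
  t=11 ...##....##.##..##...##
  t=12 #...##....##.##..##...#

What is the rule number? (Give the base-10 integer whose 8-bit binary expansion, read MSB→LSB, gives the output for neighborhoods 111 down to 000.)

116

  ###|.  b7=0 t=0,i=14
  ##.|#  b6=1 t=0,i=2
  #.#|#  b5=1 t=0,i=0
  #..|#  b4=1 t=0,i=3
  .##|.  b3=0 t=0,i=1
  .#.|#  b2=1 t=0,i=6
  ..#|.  b1=0 t=0,i=5
  ...|.  b0=0 t=0,i=4
  bits 01110100 = 116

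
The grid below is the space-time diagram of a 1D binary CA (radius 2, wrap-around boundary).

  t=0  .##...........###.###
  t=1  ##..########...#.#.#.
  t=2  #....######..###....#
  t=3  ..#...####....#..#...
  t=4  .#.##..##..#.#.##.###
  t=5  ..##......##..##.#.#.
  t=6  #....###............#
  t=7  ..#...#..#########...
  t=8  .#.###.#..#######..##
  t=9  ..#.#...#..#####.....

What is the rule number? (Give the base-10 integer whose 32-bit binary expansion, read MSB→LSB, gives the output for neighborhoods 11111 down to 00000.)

  nb #####: next=#  (t=1,i=6, bit31=1)
  nb ####.: next=#  (t=1,i=10, bit30=1)
  nb ###.#: next=.  (t=0,i=16, bit29=0)
  nb ###..: next=.  (t=1,i=11, bit28=0)
  nb ##.##: next=#  (t=0,i=0, bit27=1)
  nb ##.#.: next=.  (t=4,i=0, bit26=0)
  nb ##..#: next=.  (t=1,i=2, bit25=0)
  nb ##...: next=.  (t=0,i=3, bit24=0)
  nb #.###: next=.  (t=0,i=18, bit23=0)
  nb #.##.: next=#  (t=0,i=1, bit22=1)
  nb #.#.#: next=.  (t=1,i=17, bit21=0)
  nb #.#..: next=.  (t=5,i=19, bit20=0)
  nb #..##: next=.  (t=1,i=3, bit19=0)
  nb #..#.: next=#  (t=3,i=16, bit18=1)
  nb #...#: next=#  (t=1,i=13, bit17=1)
  nb #....: next=#  (t=0,i=4, bit16=1)
  nb .####: next=#  (t=1,i=5, bit15=1)
  nb .###.: next=#  (t=0,i=15, bit14=1)
  nb .##.#: next=.  (t=4,i=16, bit13=0)
  nb .##..: next=.  (t=0,i=2, bit12=0)
  nb .#.##: next=#  (t=1,i=20, bit11=1)
  nb .#.#.: next=.  (t=1,i=16, bit10=0)
  nb .#..#: next=#  (t=3,i=15, bit9=1)
  nb .#...: next=#  (t=3,i=3, bit8=1)
  nb ..###: next=.  (t=0,i=14, bit7=0)
  nb ..##.: next=.  (t=2,i=20, bit6=0)
  nb ..#.#: next=#  (t=1,i=15, bit5=1)
  nb ..#..: next=.  (t=3,i=2, bit4=0)
  nb ...##: next=.  (t=0,i=13, bit3=0)
  nb ...#.: next=#  (t=1,i=14, bit2=1)
  nb ....#: next=.  (t=0,i=12, bit1=0)
  nb .....: next=#  (t=0,i=5, bit0=1)
  bits 11001000010001111100101100100101 = 3360148261

3360148261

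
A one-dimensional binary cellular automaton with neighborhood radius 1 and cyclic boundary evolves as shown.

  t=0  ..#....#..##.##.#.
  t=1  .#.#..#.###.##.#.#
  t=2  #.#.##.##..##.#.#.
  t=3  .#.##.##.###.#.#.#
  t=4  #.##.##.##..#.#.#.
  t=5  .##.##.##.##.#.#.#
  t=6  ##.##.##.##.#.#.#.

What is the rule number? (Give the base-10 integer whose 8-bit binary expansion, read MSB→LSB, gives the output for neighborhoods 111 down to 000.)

  [7] ### => .  t=1,i=9
  [6] ##. => .  t=0,i=11
  [5] #.# => #  t=0,i=12
  [4] #.. => #  t=0,i=3
  [3] .## => #  t=0,i=10
  [2] .#. => .  t=0,i=2
  [1] ..# => #  t=0,i=1
  [0] ... => .  t=0,i=0
  bits 00111010 = 58

58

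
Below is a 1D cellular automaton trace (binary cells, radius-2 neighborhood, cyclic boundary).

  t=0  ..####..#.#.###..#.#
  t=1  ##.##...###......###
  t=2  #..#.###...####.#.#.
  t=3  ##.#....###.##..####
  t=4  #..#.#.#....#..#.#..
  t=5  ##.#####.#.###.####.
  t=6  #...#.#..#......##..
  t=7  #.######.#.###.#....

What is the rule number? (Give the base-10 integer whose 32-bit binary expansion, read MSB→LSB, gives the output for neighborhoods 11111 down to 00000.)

1098614333

  ##### -> .   bit 31 = 0  t=1,i=19
  ####. -> #   bit 30 = 1  t=0,i=4
  ###.# -> .   bit 29 = 0  t=1,i=1
  ###.. -> .   bit 28 = 0  t=0,i=5
  ##.## -> .   bit 27 = 0  t=1,i=2
  ##.#. -> .   bit 26 = 0  t=2,i=15
  ##..# -> .   bit 25 = 0  t=0,i=6
  ##... -> #   bit 24 = 1  t=1,i=5
  #.### -> .   bit 23 = 0  t=0,i=12
  #.##. -> #   bit 22 = 1  t=1,i=3
  #.#.# -> #   bit 21 = 1  t=0,i=10
  #.#.. -> #   bit 20 = 1  t=0,i=19
  #..## -> #   bit 19 = 1  t=0,i=1
  #..#. -> .   bit 18 = 0  t=0,i=7
  #...# -> #   bit 17 = 1  t=1,i=6
  #.... -> #   bit 16 = 1  t=1,i=12
  .#### -> #   bit 15 = 1  t=0,i=3
  .###. -> .   bit 14 = 0  t=0,i=13
  .##.# -> .   bit 13 = 0  t=5,i=1
  .##.. -> .   bit 12 = 0  t=1,i=4
  .#.## -> .   bit 11 = 0  t=0,i=11
  .#.#. -> #   bit 10 = 1  t=0,i=9
  .#..# -> #   bit 9 = 1  t=0,i=0
  .#... -> .   bit 8 = 0  t=3,i=4
  ..### -> .   bit 7 = 0  t=0,i=2
  ..##. -> .   bit 6 = 0  t=6,i=16
  ..#.# -> #   bit 5 = 1  t=0,i=8
  ..#.. -> #   bit 4 = 1  t=4,i=0
  ...## -> #   bit 3 = 1  t=1,i=7
  ...#. -> #   bit 2 = 1  t=4,i=11
  ....# -> .   bit 1 = 0  t=1,i=15
  ..... -> #   bit 0 = 1  t=1,i=13
  bits 01000001011110111000011000111101 = 1098614333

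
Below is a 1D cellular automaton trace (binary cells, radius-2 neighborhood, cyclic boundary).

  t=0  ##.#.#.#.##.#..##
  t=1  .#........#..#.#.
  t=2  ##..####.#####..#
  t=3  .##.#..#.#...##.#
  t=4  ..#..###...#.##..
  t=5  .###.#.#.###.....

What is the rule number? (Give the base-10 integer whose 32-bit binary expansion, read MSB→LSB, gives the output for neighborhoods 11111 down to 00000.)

  nb #####: next=.  (t=2,i=11, bit31=0)
  nb ####.: next=.  (t=0,i=0, bit30=0)
  nb ###.#: next=#  (t=0,i=1, bit29=1)
  nb ###..: next=#  (t=2,i=1, bit28=1)
  nb ##.##: next=.  (t=2,i=8, bit27=0)
  nb ##.#.: next=.  (t=0,i=2, bit26=0)
  nb ##..#: next=#  (t=2,i=2, bit25=1)
  nb ##...: next=.  (t=4,i=8, bit24=0)
  nb #.###: next=#  (t=2,i=9, bit23=1)
  nb #.##.: next=.  (t=0,i=9, bit22=0)
  nb #.#.#: next=.  (t=0,i=3, bit21=0)
  nb #.#..: next=.  (t=0,i=12, bit20=0)
  nb #..##: next=.  (t=0,i=14, bit19=0)
  nb #..#.: next=#  (t=1,i=0, bit18=1)
  nb #...#: next=#  (t=3,i=11, bit17=1)
  nb #....: next=.  (t=1,i=3, bit16=0)
  nb .####: next=.  (t=0,i=16, bit15=0)
  nb .###.: next=.  (t=2,i=0, bit14=0)
  nb .##.#: next=#  (t=0,i=10, bit13=1)
  nb .##..: next=.  (t=4,i=14, bit12=0)
  nb .#.##: next=.  (t=0,i=8, bit11=0)
  nb .#.#.: next=.  (t=0,i=4, bit10=0)
  nb .#..#: next=#  (t=0,i=13, bit9=1)
  nb .#...: next=.  (t=1,i=2, bit8=0)
  nb ..###: next=#  (t=0,i=15, bit7=1)
  nb ..##.: next=#  (t=3,i=13, bit6=1)
  nb ..#.#: next=#  (t=1,i=13, bit5=1)
  nb ..#..: next=#  (t=1,i=1, bit4=1)
  nb ...##: next=.  (t=3,i=12, bit3=0)
  nb ...#.: next=#  (t=1,i=9, bit2=1)
  nb ....#: next=.  (t=1,i=8, bit1=0)
  nb .....: next=#  (t=1,i=4, bit0=1)
  bits 00110010100001100010001011110101 = 847651573

847651573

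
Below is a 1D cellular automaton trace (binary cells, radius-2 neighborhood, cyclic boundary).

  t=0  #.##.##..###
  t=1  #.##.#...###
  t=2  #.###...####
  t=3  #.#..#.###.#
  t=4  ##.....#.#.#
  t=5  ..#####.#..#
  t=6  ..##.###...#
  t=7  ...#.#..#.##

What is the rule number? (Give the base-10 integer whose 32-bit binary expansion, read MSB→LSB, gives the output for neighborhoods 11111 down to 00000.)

1707189407

  #####|.  b31=0 t=2,i=10
  ####.|#  b30=1 t=0,i=11
  ###.#|#  b29=1 t=0,i=0
  ###..|.  b28=0 t=2,i=4
  ##.##|.  b27=0 t=0,i=1
  ##.#.|#  b26=1 t=1,i=4
  ##..#|.  b25=0 t=0,i=7
  ##...|#  b24=1 t=2,i=5
  #.###|#  b23=1 t=2,i=2
  #.##.|#  b22=1 t=0,i=2
  #.#.#|.  b21=0 t=4,i=9
  #.#..|.  b20=0 t=1,i=5
  #..##|.  b19=0 t=0,i=8
  #..#.|.  b18=0 t=3,i=4
  #...#|.  b17=0 t=1,i=7
  #....|#  b16=1 t=4,i=3
  .####|#  b15=1 t=0,i=10
  .###.|.  b14=0 t=2,i=3
  .##.#|#  b13=1 t=0,i=3
  .##..|.  b12=0 t=0,i=6
  .#.##|.  b11=0 t=3,i=6
  .#.#.|#  b10=1 t=4,i=8
  .#..#|.  b9=0 t=3,i=3
  .#...|.  b8=0 t=1,i=6
  ..###|#  b7=1 t=0,i=9
  ..##.|.  b6=0 t=6,i=2
  ..#.#|.  b5=0 t=3,i=5
  ..#..|#  b4=1 t=5,i=11
  ...##|#  b3=1 t=1,i=8
  ...#.|#  b2=1 t=4,i=6
  ....#|#  b1=1 t=4,i=5
  .....|#  b0=1 t=4,i=4
  bits 01100101110000011010010010011111 = 1707189407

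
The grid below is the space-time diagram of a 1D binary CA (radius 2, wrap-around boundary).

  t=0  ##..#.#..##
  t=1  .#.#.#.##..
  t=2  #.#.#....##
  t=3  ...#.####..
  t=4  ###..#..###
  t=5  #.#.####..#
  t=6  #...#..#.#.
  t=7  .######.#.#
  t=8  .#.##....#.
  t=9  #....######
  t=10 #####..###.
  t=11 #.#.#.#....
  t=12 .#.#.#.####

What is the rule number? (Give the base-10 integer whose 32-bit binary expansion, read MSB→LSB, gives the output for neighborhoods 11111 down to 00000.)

2442077983

  nb #####: next=#  (t=4,i=0, bit31=1)
  nb ####.: next=.  (t=0,i=0, bit30=0)
  nb ###.#: next=.  (t=2,i=0, bit29=0)
  nb ###..: next=#  (t=0,i=1, bit28=1)
  nb ##.##: next=.  (t=10,i=10, bit27=0)
  nb ##.#.: next=.  (t=2,i=1, bit26=0)
  nb ##..#: next=.  (t=0,i=2, bit25=0)
  nb ##...: next=#  (t=1,i=9, bit24=1)
  nb #.###: next=#  (t=3,i=5, bit23=1)
  nb #.##.: next=.  (t=1,i=7, bit22=0)
  nb #.#.#: next=.  (t=1,i=3, bit21=0)
  nb #.#..: next=.  (t=0,i=6, bit20=0)
  nb #..##: next=#  (t=0,i=8, bit19=1)
  nb #..#.: next=#  (t=0,i=3, bit18=1)
  nb #...#: next=#  (t=1,i=10, bit17=1)
  nb #....: next=#  (t=2,i=6, bit16=1)
  nb .####: next=.  (t=0,i=10, bit15=0)
  nb .###.: next=.  (t=2,i=10, bit14=0)
  nb .##.#: next=#  (t=5,i=0, bit13=1)
  nb .##..: next=.  (t=1,i=8, bit12=0)
  nb .#.##: next=.  (t=1,i=6, bit11=0)
  nb .#.#.: next=#  (t=0,i=5, bit10=1)
  nb .#..#: next=#  (t=0,i=7, bit9=1)
  nb .#...: next=#  (t=2,i=5, bit8=1)
  nb ..###: next=.  (t=0,i=9, bit7=0)
  nb ..##.: next=.  (t=5,i=10, bit6=0)
  nb ..#.#: next=.  (t=0,i=4, bit5=0)
  nb ..#..: next=#  (t=4,i=5, bit4=1)
  nb ...##: next=#  (t=2,i=8, bit3=1)
  nb ...#.: next=#  (t=1,i=0, bit2=1)
  nb ....#: next=#  (t=2,i=7, bit1=1)
  nb .....: next=#  (t=3,i=0, bit0=1)
  bits 10010001100011110010011100011111 = 2442077983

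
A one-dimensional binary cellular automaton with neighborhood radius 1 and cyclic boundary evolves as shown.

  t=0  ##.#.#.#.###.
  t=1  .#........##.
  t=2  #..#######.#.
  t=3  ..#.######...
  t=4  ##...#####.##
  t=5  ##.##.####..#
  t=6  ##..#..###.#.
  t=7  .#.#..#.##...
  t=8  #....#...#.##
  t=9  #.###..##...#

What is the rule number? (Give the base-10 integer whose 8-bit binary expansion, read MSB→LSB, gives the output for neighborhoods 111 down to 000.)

195

  ### -> #   bit 7 = 1  t=0,i=10
  ##. -> #   bit 6 = 1  t=0,i=1
  #.# -> .   bit 5 = 0  t=0,i=2
  #.. -> .   bit 4 = 0  t=1,i=2
  .## -> .   bit 3 = 0  t=0,i=0
  .#. -> .   bit 2 = 0  t=0,i=3
  ..# -> #   bit 1 = 1  t=1,i=0
  ... -> #   bit 0 = 1  t=1,i=3
  bits 11000011 = 195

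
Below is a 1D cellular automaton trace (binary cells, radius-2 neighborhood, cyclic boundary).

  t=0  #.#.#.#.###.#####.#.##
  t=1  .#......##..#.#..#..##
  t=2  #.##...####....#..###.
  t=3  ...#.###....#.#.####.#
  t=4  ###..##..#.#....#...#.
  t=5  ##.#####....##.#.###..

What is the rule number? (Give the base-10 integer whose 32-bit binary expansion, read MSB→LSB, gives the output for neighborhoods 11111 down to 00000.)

  ##### -> #   bit 31 = 1  t=0,i=14
  ####. -> .   bit 30 = 0  t=0,i=15
  ###.# -> .   bit 29 = 0  t=0,i=0
  ###.. -> .   bit 28 = 0  t=2,i=10
  ##.## -> .   bit 27 = 0  t=0,i=11
  ##.#. -> #   bit 26 = 1  t=0,i=1
  ##..# -> #   bit 25 = 1  t=1,i=10
  ##... -> .   bit 24 = 0  t=2,i=4
  #.### -> #   bit 23 = 1  t=0,i=8
  #.##. -> .   bit 22 = 0  t=2,i=2
  #.#.# -> .   bit 21 = 0  t=0,i=2
  #.#.. -> .   bit 20 = 0  t=1,i=1
  #..## -> #   bit 19 = 1  t=1,i=19
  #..#. -> .   bit 18 = 0  t=1,i=11
  #...# -> #   bit 17 = 1  t=2,i=5
  #.... -> #   bit 16 = 1  t=1,i=3
  .#### -> .   bit 15 = 0  t=0,i=13
  .###. -> #   bit 14 = 1  t=0,i=9
  .##.# -> .   bit 13 = 0  t=1,i=21
  .##.. -> #   bit 12 = 1  t=1,i=9
  .#.## -> .   bit 11 = 0  t=0,i=7
  .#.#. -> .   bit 10 = 0  t=0,i=3
  .#..# -> #   bit 9 = 1  t=1,i=15
  .#... -> #   bit 8 = 1  t=1,i=2
  ..### -> #   bit 7 = 1  t=2,i=7
  ..##. -> #   bit 6 = 1  t=1,i=8
  ..#.# -> .   bit 5 = 0  t=1,i=12
  ..#.. -> .   bit 4 = 0  t=1,i=17
  ...## -> #   bit 3 = 1  t=1,i=7
  ...#. -> #   bit 2 = 1  t=2,i=14
  ....# -> .   bit 1 = 0  t=1,i=6
  ..... -> .   bit 0 = 0  t=1,i=4
  bits 10000110100010110101001111001100 = 2257277900

2257277900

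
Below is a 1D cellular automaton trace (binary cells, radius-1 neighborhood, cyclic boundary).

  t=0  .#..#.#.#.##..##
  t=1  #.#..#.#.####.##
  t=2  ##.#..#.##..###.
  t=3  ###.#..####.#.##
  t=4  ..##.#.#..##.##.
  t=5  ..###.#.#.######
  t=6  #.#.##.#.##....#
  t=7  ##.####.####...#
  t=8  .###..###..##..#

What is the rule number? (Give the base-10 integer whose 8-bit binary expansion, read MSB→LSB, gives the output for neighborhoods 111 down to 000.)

  [7] ### => .  t=1,i=10
  [6] ##. => #  t=0,i=11
  [5] #.# => #  t=0,i=0
  [4] #.. => #  t=0,i=2
  [3] .## => #  t=0,i=10
  [2] .#. => .  t=0,i=1
  [1] ..# => .  t=0,i=3
  [0] ... => .  t=4,i=0
  bits 01111000 = 120

120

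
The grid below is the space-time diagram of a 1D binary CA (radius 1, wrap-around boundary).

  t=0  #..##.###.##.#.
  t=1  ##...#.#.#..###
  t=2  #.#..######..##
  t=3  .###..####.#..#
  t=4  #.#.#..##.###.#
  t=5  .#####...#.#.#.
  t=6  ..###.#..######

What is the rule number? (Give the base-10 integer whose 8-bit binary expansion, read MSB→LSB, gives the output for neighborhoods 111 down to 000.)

  ### -> #   bit 7 = 1  t=0,i=7
  ##. -> .   bit 6 = 0  t=0,i=4
  #.# -> #   bit 5 = 1  t=0,i=5
  #.. -> #   bit 4 = 1  t=0,i=1
  .## -> .   bit 3 = 0  t=0,i=3
  .#. -> #   bit 2 = 1  t=0,i=0
  ..# -> .   bit 1 = 0  t=0,i=2
  ... -> .   bit 0 = 0  t=1,i=3
  bits 10110100 = 180

180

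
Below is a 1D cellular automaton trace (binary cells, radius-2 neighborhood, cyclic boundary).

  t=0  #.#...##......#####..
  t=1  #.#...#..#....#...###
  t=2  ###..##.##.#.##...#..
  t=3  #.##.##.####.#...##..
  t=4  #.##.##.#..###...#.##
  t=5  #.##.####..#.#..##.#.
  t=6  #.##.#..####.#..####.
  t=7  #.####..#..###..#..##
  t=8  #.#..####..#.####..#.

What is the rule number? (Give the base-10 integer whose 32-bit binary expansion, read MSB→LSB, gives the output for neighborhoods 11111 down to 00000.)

922034420

  nb #####: next=.  (t=0,i=16, bit31=0)
  nb ####.: next=.  (t=0,i=17, bit30=0)
  nb ###.#: next=#  (t=1,i=0, bit29=1)
  nb ###..: next=#  (t=0,i=18, bit28=1)
  nb ##.##: next=.  (t=2,i=7, bit27=0)
  nb ##.#.: next=#  (t=1,i=1, bit26=1)
  nb ##..#: next=#  (t=0,i=19, bit25=1)
  nb ##...: next=.  (t=0,i=8, bit24=0)
  nb #.###: next=#  (t=3,i=8, bit23=1)
  nb #.##.: next=#  (t=2,i=8, bit22=1)
  nb #.#.#: next=#  (t=2,i=11, bit21=1)
  nb #.#..: next=#  (t=0,i=2, bit20=1)
  nb #..##: next=.  (t=2,i=4, bit19=0)
  nb #..#.: next=#  (t=0,i=20, bit18=1)
  nb #...#: next=.  (t=0,i=4, bit17=0)
  nb #....: next=#  (t=0,i=9, bit16=1)
  nb .####: next=.  (t=0,i=15, bit15=0)
  nb .###.: next=.  (t=2,i=1, bit14=0)
  nb .##.#: next=#  (t=2,i=6, bit13=1)
  nb .##..: next=.  (t=0,i=7, bit12=0)
  nb .#.##: next=.  (t=2,i=12, bit11=0)
  nb .#.#.: next=.  (t=0,i=1, bit10=0)
  nb .#..#: next=.  (t=1,i=7, bit9=0)
  nb .#...: next=.  (t=0,i=3, bit8=0)
  nb ..###: next=#  (t=0,i=14, bit7=1)
  nb ..##.: next=#  (t=0,i=6, bit6=1)
  nb ..#.#: next=#  (t=0,i=0, bit5=1)
  nb ..#..: next=#  (t=1,i=6, bit4=1)
  nb ...##: next=.  (t=0,i=5, bit3=0)
  nb ...#.: next=#  (t=1,i=5, bit2=1)
  nb ....#: next=.  (t=0,i=12, bit1=0)
  nb .....: next=.  (t=0,i=10, bit0=0)
  bits 00110110111101010010000011110100 = 922034420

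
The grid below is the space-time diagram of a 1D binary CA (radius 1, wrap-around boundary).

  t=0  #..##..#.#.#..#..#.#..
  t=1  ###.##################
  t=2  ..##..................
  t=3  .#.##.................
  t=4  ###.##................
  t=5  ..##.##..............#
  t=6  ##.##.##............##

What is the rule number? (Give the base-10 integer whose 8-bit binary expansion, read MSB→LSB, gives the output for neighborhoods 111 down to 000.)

  [7] ### => .  t=1,i=0
  [6] ##. => #  t=0,i=4
  [5] #.# => #  t=0,i=8
  [4] #.. => #  t=0,i=1
  [3] .## => .  t=0,i=3
  [2] .#. => #  t=0,i=0
  [1] ..# => #  t=0,i=2
  [0] ... => .  t=2,i=0
  bits 01110110 = 118

118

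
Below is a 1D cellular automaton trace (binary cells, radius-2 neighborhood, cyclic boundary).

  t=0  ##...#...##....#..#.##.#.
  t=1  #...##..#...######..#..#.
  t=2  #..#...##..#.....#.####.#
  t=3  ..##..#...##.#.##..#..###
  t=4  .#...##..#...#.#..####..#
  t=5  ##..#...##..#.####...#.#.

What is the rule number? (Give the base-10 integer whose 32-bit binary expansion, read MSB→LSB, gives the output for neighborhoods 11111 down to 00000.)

  ##### -> .   bit 31 = 0  t=1,i=14
  ####. -> .   bit 30 = 0  t=1,i=16
  ###.# -> #   bit 29 = 1  t=2,i=22
  ###.. -> #   bit 28 = 1  t=1,i=17
  ##.## -> #   bit 27 = 1  t=2,i=23
  ##.#. -> .   bit 26 = 0  t=0,i=22
  ##..# -> .   bit 25 = 0  t=1,i=6
  ##... -> .   bit 24 = 0  t=0,i=2
  #.### -> #   bit 23 = 1  t=2,i=19
  #.##. -> #   bit 22 = 1  t=0,i=0
  #.#.# -> #   bit 21 = 1  t=0,i=23
  #.#.. -> #   bit 20 = 1  t=1,i=0
  #..## -> #   bit 19 = 1  t=3,i=1
  #..#. -> #   bit 18 = 1  t=0,i=17
  #...# -> .   bit 17 = 0  t=0,i=3
  #.... -> #   bit 16 = 1  t=0,i=12
  .#### -> .   bit 15 = 0  t=1,i=13
  .###. -> .   bit 14 = 0  t=3,i=23
  .##.# -> .   bit 13 = 0  t=0,i=21
  .##.. -> .   bit 12 = 0  t=0,i=1
  .#.## -> .   bit 11 = 0  t=0,i=19
  .#.#. -> #   bit 10 = 1  t=1,i=24
  .#..# -> #   bit 9 = 1  t=0,i=16
  .#... -> .   bit 8 = 0  t=0,i=6
  ..### -> .   bit 7 = 0  t=1,i=12
  ..##. -> .   bit 6 = 0  t=0,i=9
  ..#.# -> .   bit 5 = 0  t=0,i=18
  ..#.. -> #   bit 4 = 1  t=0,i=5
  ...## -> #   bit 3 = 1  t=0,i=8
  ...#. -> #   bit 2 = 1  t=0,i=4
  ....# -> #   bit 1 = 1  t=0,i=13
  ..... -> .   bit 0 = 0  t=2,i=14
  bits 00111000111111010000011000011110 = 956106270

956106270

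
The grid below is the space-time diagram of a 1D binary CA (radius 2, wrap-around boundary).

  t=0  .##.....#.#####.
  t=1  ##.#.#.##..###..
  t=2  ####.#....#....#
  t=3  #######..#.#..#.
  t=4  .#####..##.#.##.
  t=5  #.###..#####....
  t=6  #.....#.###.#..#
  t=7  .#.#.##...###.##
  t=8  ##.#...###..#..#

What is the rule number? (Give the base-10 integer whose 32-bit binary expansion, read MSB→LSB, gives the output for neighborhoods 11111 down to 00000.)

3846087021

  [31] ##### => #  t=0,i=12
  [30] ####. => #  t=0,i=13
  [29] ###.# => #  t=2,i=3
  [28] ###.. => .  t=0,i=14
  [27] ##.## => .  t=7,i=13
  [26] ##.#. => #  t=1,i=2
  [25] ##..# => .  t=0,i=15
  [24] ##... => #  t=0,i=3
  [23] #.### => .  t=0,i=10
  [22] #.##. => .  t=1,i=7
  [21] #.#.# => #  t=1,i=3
  [20] #.#.. => #  t=2,i=5
  [19] #..## => #  t=0,i=0
  [18] #..#. => #  t=3,i=8
  [17] #...# => #  t=7,i=8
  [16] #.... => .  t=0,i=4
  [15] .#### => #  t=0,i=11
  [14] .###. => .  t=1,i=12
  [13] .##.# => #  t=1,i=1
  [12] .##.. => .  t=0,i=2
  [11] .#.## => .  t=0,i=9
  [10] .#.#. => .  t=1,i=4
  [9] .#..# => .  t=3,i=12
  [8] .#... => #  t=2,i=6
  [7] ..### => .  t=1,i=11
  [6] ..##. => #  t=0,i=1
  [5] ..#.# => #  t=0,i=8
  [4] ..#.. => .  t=2,i=10
  [3] ...## => #  t=2,i=14
  [2] ...#. => #  t=0,i=7
  [1] ....# => .  t=0,i=6
  [0] ..... => #  t=0,i=5
  bits 11100101001111101010000101101101 = 3846087021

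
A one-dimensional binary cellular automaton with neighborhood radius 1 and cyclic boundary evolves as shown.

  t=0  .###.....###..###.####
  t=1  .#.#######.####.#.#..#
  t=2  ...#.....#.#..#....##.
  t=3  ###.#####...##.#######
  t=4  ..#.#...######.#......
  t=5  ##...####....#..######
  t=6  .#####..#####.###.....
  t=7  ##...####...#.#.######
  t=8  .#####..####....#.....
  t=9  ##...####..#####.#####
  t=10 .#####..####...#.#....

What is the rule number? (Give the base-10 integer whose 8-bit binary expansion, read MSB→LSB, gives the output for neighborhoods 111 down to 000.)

  ###|.  b7=0 t=0,i=2
  ##.|#  b6=1 t=0,i=3
  #.#|.  b5=0 t=0,i=0
  #..|#  b4=1 t=0,i=4
  .##|#  b3=1 t=0,i=1
  .#.|.  b2=0 t=1,i=1
  ..#|#  b1=1 t=0,i=8
  ...|#  b0=1 t=0,i=5
  bits 01011011 = 91

91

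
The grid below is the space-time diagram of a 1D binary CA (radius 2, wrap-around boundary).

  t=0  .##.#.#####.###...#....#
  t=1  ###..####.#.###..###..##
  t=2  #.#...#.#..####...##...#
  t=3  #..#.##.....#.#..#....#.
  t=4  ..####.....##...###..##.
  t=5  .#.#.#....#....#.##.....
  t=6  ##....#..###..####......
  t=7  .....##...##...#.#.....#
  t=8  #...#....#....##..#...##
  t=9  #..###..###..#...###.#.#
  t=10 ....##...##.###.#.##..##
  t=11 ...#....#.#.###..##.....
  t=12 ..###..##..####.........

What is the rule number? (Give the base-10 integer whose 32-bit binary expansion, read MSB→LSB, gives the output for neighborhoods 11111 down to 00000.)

  [31] ##### => #  t=0,i=8
  [30] ####. => .  t=0,i=9
  [29] ###.# => #  t=0,i=10
  [28] ###.. => #  t=0,i=14
  [27] ##.## => .  t=0,i=11
  [26] ##.#. => .  t=0,i=3
  [25] ##..# => .  t=1,i=3
  [24] ##... => .  t=0,i=15
  [23] #.### => #  t=0,i=6
  [22] #.##. => #  t=0,i=1
  [21] #.#.# => .  t=0,i=4
  [20] #.#.. => .  t=2,i=2
  [19] #..## => .  t=1,i=4
  [18] #..#. => #  t=3,i=2
  [17] #...# => .  t=0,i=16
  [16] #.... => .  t=0,i=20
  [15] .#### => #  t=0,i=7
  [14] .###. => #  t=0,i=13
  [13] .##.# => #  t=0,i=2
  [12] .##.. => .  t=2,i=19
  [11] .#.## => #  t=0,i=0
  [10] .#.#. => .  t=2,i=7
  [9] .#..# => .  t=2,i=9
  [8] .#... => #  t=0,i=19
  [7] ..### => .  t=1,i=5
  [6] ..##. => .  t=2,i=18
  [5] ..#.# => #  t=0,i=23
  [4] ..#.. => #  t=0,i=18
  [3] ...## => #  t=2,i=17
  [2] ...#. => #  t=0,i=17
  [1] ....# => .  t=0,i=21
  [0] ..... => .  t=3,i=9
  bits 10110000110001001110100100111100 = 2965694780

2965694780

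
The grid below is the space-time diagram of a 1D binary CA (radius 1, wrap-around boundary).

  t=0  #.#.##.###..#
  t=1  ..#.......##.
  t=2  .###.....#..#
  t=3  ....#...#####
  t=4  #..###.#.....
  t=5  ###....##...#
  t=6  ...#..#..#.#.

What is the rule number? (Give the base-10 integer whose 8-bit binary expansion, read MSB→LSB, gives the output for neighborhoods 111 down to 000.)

22

  ###|.  b7=0 t=0,i=8
  ##.|.  b6=0 t=0,i=0
  #.#|.  b5=0 t=0,i=1
  #..|#  b4=1 t=0,i=10
  .##|.  b3=0 t=0,i=4
  .#.|#  b2=1 t=0,i=2
  ..#|#  b1=1 t=0,i=11
  ...|.  b0=0 t=1,i=0
  bits 00010110 = 22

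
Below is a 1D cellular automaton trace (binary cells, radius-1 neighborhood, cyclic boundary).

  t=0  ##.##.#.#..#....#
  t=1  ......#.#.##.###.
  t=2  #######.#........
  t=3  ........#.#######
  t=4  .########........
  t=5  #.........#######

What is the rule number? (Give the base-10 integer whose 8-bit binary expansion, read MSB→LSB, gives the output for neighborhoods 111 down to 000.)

7

  ###|.  b7=0 t=0,i=0
  ##.|.  b6=0 t=0,i=1
  #.#|.  b5=0 t=0,i=2
  #..|.  b4=0 t=0,i=9
  .##|.  b3=0 t=0,i=3
  .#.|#  b2=1 t=0,i=6
  ..#|#  b1=1 t=0,i=10
  ...|#  b0=1 t=0,i=13
  bits 00000111 = 7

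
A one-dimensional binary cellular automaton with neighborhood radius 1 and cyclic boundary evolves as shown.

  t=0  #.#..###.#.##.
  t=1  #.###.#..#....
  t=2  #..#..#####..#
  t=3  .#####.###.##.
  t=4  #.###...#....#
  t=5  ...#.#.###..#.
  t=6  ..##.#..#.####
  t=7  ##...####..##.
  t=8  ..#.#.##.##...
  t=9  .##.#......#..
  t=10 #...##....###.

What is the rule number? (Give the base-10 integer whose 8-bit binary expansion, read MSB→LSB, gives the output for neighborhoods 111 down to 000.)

  ### -> #   bit 7 = 1  t=0,i=6
  ##. -> .   bit 6 = 0  t=0,i=7
  #.# -> .   bit 5 = 0  t=0,i=1
  #.. -> #   bit 4 = 1  t=0,i=3
  .## -> .   bit 3 = 0  t=0,i=5
  .#. -> #   bit 2 = 1  t=0,i=0
  ..# -> #   bit 1 = 1  t=0,i=4
  ... -> .   bit 0 = 0  t=1,i=11
  bits 10010110 = 150

150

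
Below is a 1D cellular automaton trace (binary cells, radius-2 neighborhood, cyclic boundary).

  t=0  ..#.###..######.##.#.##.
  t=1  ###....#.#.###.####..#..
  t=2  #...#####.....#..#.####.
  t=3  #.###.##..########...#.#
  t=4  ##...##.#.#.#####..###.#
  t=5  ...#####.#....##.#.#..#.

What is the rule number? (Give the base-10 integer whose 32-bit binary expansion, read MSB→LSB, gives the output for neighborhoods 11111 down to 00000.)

3461818111

  #####|#  b31=1 t=0,i=11
  ####.|#  b30=1 t=0,i=13
  ###.#|.  b29=0 t=0,i=14
  ###..|.  b28=0 t=0,i=6
  ##.##|#  b27=1 t=0,i=15
  ##.#.|#  b26=1 t=0,i=18
  ##..#|#  b25=1 t=0,i=7
  ##...|.  b24=0 t=0,i=23
  #.###|.  b23=0 t=0,i=4
  #.##.|#  b22=1 t=0,i=16
  #.#.#|.  b21=0 t=0,i=19
  #.#..|#  b20=1 t=2,i=0
  #..##|.  b19=0 t=0,i=8
  #..#.|#  b18=1 t=1,i=20
  #...#|#  b17=1 t=0,i=0
  #....|#  b16=1 t=1,i=4
  .####|.  b15=0 t=0,i=10
  .###.|.  b14=0 t=0,i=5
  .##.#|#  b13=1 t=0,i=17
  .##..|.  b12=0 t=0,i=22
  .#.##|.  b11=0 t=0,i=3
  .#.#.|#  b10=1 t=1,i=8
  .#..#|#  b9=1 t=1,i=22
  .#...|.  b8=0 t=2,i=1
  ..###|#  b7=1 t=0,i=9
  ..##.|#  b6=1 t=4,i=5
  ..#.#|#  b5=1 t=0,i=2
  ..#..|#  b4=1 t=1,i=21
  ...##|#  b3=1 t=2,i=3
  ...#.|#  b2=1 t=0,i=1
  ....#|#  b1=1 t=1,i=5
  .....|#  b0=1 t=2,i=11
  bits 11001110010101110010011011111111 = 3461818111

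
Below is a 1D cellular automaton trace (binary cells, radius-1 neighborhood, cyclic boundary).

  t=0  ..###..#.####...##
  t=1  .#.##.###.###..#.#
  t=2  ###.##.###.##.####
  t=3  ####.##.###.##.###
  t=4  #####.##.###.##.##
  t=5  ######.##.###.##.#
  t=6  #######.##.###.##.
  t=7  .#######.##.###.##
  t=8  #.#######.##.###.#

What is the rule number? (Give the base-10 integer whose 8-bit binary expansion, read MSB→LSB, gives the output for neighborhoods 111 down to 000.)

230

  ### -> #   bit 7 = 1  t=0,i=3
  ##. -> #   bit 6 = 1  t=0,i=4
  #.# -> #   bit 5 = 1  t=0,i=8
  #.. -> .   bit 4 = 0  t=0,i=0
  .## -> .   bit 3 = 0  t=0,i=2
  .#. -> #   bit 2 = 1  t=0,i=7
  ..# -> #   bit 1 = 1  t=0,i=1
  ... -> .   bit 0 = 0  t=0,i=14
  bits 11100110 = 230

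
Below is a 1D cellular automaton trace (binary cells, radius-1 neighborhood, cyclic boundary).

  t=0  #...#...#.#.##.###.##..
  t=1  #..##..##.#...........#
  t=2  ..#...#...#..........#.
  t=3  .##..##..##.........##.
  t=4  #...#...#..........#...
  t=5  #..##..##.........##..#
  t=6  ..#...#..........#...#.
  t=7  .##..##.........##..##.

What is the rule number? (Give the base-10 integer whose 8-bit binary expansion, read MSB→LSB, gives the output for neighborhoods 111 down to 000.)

  ###|.  b7=0 t=0,i=16
  ##.|.  b6=0 t=0,i=13
  #.#|.  b5=0 t=0,i=9
  #..|.  b4=0 t=0,i=1
  .##|.  b3=0 t=0,i=12
  .#.|#  b2=1 t=0,i=0
  ..#|#  b1=1 t=0,i=3
  ...|.  b0=0 t=0,i=2
  bits 00000110 = 6

6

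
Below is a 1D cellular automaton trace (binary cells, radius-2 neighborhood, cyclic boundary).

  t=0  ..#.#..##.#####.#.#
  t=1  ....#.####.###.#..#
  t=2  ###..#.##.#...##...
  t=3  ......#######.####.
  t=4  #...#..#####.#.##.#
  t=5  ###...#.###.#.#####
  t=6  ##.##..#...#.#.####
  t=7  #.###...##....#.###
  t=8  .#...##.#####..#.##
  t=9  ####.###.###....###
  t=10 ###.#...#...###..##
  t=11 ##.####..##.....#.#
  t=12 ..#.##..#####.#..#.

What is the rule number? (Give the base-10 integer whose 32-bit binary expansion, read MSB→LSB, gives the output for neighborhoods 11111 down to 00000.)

  [31] ##### => #  t=0,i=12
  [30] ####. => #  t=0,i=13
  [29] ###.# => .  t=0,i=14
  [28] ###.. => .  t=2,i=2
  [27] ##.## => #  t=0,i=9
  [26] ##.#. => #  t=0,i=15
  [25] ##..# => .  t=2,i=3
  [24] ##... => #  t=2,i=16
  [23] #.### => .  t=0,i=10
  [22] #.##. => #  t=2,i=7
  [21] #.#.# => .  t=0,i=16
  [20] #.#.. => #  t=0,i=4
  [19] #..## => #  t=0,i=6
  [18] #..#. => .  t=0,i=1
  [17] #...# => #  t=2,i=12
  [16] #.... => #  t=1,i=1
  [15] .#### => #  t=0,i=11
  [14] .###. => .  t=1,i=12
  [13] .##.# => #  t=0,i=8
  [12] .##.. => #  t=2,i=15
  [11] .#.## => #  t=1,i=5
  [10] .#.#. => .  t=0,i=3
  [9] .#..# => .  t=0,i=0
  [8] .#... => #  t=1,i=0
  [7] ..### => .  t=2,i=0
  [6] ..##. => #  t=0,i=7
  [5] ..#.# => .  t=0,i=2
  [4] ..#.. => .  t=1,i=18
  [3] ...## => .  t=2,i=13
  [2] ...#. => .  t=1,i=3
  [1] ....# => #  t=1,i=2
  [0] ..... => .  t=3,i=1
  bits 11001101010110111011100101000010 = 3445340482

3445340482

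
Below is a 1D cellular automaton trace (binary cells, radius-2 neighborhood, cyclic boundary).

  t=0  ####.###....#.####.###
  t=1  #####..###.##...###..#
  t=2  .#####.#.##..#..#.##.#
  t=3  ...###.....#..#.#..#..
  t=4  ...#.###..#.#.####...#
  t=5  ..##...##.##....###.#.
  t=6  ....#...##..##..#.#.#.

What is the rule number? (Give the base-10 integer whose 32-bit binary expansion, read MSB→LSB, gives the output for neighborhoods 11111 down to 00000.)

  ##### -> #   bit 31 = 1  t=0,i=0
  ####. -> #   bit 30 = 1  t=0,i=2
  ###.# -> #   bit 29 = 1  t=0,i=3
  ###.. -> #   bit 28 = 1  t=0,i=7
  ##.## -> #   bit 27 = 1  t=0,i=4
  ##.#. -> .   bit 26 = 0  t=2,i=6
  ##..# -> #   bit 25 = 1  t=1,i=5
  ##... -> #   bit 24 = 1  t=0,i=8
  #.### -> .   bit 23 = 0  t=0,i=5
  #.##. -> .   bit 22 = 0  t=1,i=11
  #.#.# -> .   bit 21 = 0  t=2,i=7
  #.#.. -> #   bit 20 = 1  t=3,i=16
  #..## -> .   bit 19 = 0  t=1,i=6
  #..#. -> .   bit 18 = 0  t=2,i=12
  #...# -> .   bit 17 = 0  t=1,i=14
  #.... -> #   bit 16 = 1  t=0,i=9
  .#### -> .   bit 15 = 0  t=0,i=15
  .###. -> .   bit 14 = 0  t=0,i=6
  .##.# -> #   bit 13 = 1  t=2,i=19
  .##.. -> .   bit 12 = 0  t=1,i=12
  .#.## -> .   bit 11 = 0  t=0,i=13
  .#.#. -> #   bit 10 = 1  t=3,i=15
  .#..# -> #   bit 9 = 1  t=2,i=14
  .#... -> .   bit 8 = 0  t=3,i=20
  ..### -> #   bit 7 = 1  t=1,i=7
  ..##. -> .   bit 6 = 0  t=5,i=2
  ..#.# -> #   bit 5 = 1  t=0,i=12
  ..#.. -> .   bit 4 = 0  t=2,i=13
  ...## -> .   bit 3 = 0  t=1,i=15
  ...#. -> #   bit 2 = 1  t=0,i=11
  ....# -> .   bit 1 = 0  t=0,i=10
  ..... -> .   bit 0 = 0  t=3,i=0
  bits 11111011000100010010011010100100 = 4212205220

4212205220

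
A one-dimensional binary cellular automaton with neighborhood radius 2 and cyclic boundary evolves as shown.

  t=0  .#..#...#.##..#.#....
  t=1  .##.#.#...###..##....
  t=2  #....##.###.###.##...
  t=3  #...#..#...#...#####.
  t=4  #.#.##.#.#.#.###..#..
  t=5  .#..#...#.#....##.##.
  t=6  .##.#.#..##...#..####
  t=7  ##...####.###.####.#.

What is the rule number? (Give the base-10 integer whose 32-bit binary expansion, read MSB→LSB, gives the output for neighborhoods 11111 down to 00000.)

  [31] ##### => .  t=3,i=17
  [30] ####. => #  t=3,i=18
  [29] ###.# => .  t=2,i=10
  [28] ###.. => #  t=1,i=12
  [27] ##.## => #  t=2,i=7
  [26] ##.#. => .  t=1,i=3
  [25] ##..# => #  t=0,i=12
  [24] ##... => #  t=1,i=17
  [23] #.### => .  t=2,i=8
  [22] #.##. => #  t=0,i=10
  [21] #.#.# => .  t=1,i=4
  [20] #.#.. => #  t=0,i=16
  [19] #..## => #  t=1,i=14
  [18] #..#. => .  t=0,i=3
  [17] #...# => #  t=0,i=6
  [16] #.... => .  t=0,i=18
  [15] .#### => .  t=3,i=16
  [14] .###. => .  t=1,i=11
  [13] .##.# => .  t=1,i=2
  [12] .##.. => #  t=0,i=11
  [11] .#.## => .  t=0,i=9
  [10] .#.#. => #  t=0,i=15
  [9] .#..# => #  t=0,i=2
  [8] .#... => .  t=0,i=5
  [7] ..### => #  t=1,i=10
  [6] ..##. => .  t=1,i=1
  [5] ..#.# => .  t=0,i=8
  [4] ..#.. => #  t=0,i=1
  [3] ...## => #  t=1,i=0
  [2] ...#. => .  t=0,i=0
  [1] ....# => .  t=0,i=20
  [0] ..... => .  t=0,i=19
  bits 01011011010110100001011010011000 = 1532630680

1532630680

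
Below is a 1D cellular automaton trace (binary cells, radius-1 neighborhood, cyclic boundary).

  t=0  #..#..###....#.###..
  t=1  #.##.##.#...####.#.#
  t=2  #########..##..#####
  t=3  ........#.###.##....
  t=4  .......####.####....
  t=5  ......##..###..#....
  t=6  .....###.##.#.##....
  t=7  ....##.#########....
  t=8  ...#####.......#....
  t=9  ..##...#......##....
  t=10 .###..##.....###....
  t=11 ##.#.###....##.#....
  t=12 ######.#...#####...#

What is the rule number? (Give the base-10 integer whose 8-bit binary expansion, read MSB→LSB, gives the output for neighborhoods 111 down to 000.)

  [7] ### => .  t=0,i=7
  [6] ##. => #  t=0,i=8
  [5] #.# => #  t=0,i=14
  [4] #.. => .  t=0,i=1
  [3] .## => #  t=0,i=6
  [2] .#. => #  t=0,i=0
  [1] ..# => #  t=0,i=2
  [0] ... => .  t=0,i=10
  bits 01101110 = 110

110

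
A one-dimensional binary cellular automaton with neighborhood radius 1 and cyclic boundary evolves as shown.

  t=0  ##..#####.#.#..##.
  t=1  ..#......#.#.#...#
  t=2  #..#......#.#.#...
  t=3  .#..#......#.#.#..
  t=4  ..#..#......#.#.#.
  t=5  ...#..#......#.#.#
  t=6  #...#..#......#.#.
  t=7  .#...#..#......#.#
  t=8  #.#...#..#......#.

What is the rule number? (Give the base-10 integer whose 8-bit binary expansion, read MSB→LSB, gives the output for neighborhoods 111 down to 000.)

48

  nb ###: next=.  (t=0,i=5, bit7=0)
  nb ##.: next=.  (t=0,i=1, bit6=0)
  nb #.#: next=#  (t=0,i=9, bit5=1)
  nb #..: next=#  (t=0,i=2, bit4=1)
  nb .##: next=.  (t=0,i=0, bit3=0)
  nb .#.: next=.  (t=0,i=10, bit2=0)
  nb ..#: next=.  (t=0,i=3, bit1=0)
  nb ...: next=.  (t=1,i=4, bit0=0)
  bits 00110000 = 48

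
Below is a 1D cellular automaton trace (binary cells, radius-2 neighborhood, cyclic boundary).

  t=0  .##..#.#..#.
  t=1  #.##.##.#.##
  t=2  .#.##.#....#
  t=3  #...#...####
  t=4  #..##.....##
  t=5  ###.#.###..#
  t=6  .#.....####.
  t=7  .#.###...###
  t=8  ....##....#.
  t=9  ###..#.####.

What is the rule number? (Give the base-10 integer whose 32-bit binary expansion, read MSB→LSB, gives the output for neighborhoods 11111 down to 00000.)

3658053175

  #####|#  b31=1 t=3,i=10
  ####.|#  b30=1 t=3,i=11
  ###.#|.  b29=0 t=1,i=0
  ###..|#  b28=1 t=3,i=0
  ##.##|#  b27=1 t=1,i=1
  ##.#.|.  b26=0 t=1,i=7
  ##..#|#  b25=1 t=0,i=3
  ##...|.  b24=0 t=3,i=1
  #.###|.  b23=0 t=1,i=10
  #.##.|.  b22=0 t=1,i=2
  #.#.#|.  b21=0 t=1,i=8
  #.#..|.  b20=0 t=0,i=7
  #..##|#  b19=1 t=0,i=0
  #..#.|.  b18=0 t=0,i=4
  #...#|.  b17=0 t=3,i=2
  #....|#  b16=1 t=2,i=8
  .####|.  b15=0 t=3,i=9
  .###.|#  b14=1 t=1,i=11
  .##.#|#  b13=1 t=1,i=3
  .##..|#  b12=1 t=0,i=2
  .#.##|.  b11=0 t=1,i=9
  .#.#.|#  b10=1 t=0,i=6
  .#..#|#  b9=1 t=0,i=8
  .#...|.  b8=0 t=2,i=7
  ..###|.  b7=0 t=3,i=8
  ..##.|.  b6=0 t=0,i=1
  ..#.#|#  b5=1 t=0,i=5
  ..#..|#  b4=1 t=0,i=10
  ...##|.  b3=0 t=3,i=7
  ...#.|#  b2=1 t=2,i=10
  ....#|#  b1=1 t=2,i=9
  .....|#  b0=1 t=4,i=7
  bits 11011010000010010111011000110111 = 3658053175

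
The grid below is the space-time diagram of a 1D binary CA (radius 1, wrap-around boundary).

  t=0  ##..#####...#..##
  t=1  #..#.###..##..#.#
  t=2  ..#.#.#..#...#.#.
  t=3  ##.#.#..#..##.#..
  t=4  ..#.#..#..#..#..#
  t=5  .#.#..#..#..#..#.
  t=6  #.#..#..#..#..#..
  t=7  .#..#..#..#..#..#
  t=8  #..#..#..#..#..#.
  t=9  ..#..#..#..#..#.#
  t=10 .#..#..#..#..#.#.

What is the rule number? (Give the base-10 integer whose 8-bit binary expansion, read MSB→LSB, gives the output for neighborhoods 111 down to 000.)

163

  ### -> #   bit 7 = 1  t=0,i=0
  ##. -> .   bit 6 = 0  t=0,i=1
  #.# -> #   bit 5 = 1  t=1,i=4
  #.. -> .   bit 4 = 0  t=0,i=2
  .## -> .   bit 3 = 0  t=0,i=4
  .#. -> .   bit 2 = 0  t=0,i=12
  ..# -> #   bit 1 = 1  t=0,i=3
  ... -> #   bit 0 = 1  t=0,i=10
  bits 10100011 = 163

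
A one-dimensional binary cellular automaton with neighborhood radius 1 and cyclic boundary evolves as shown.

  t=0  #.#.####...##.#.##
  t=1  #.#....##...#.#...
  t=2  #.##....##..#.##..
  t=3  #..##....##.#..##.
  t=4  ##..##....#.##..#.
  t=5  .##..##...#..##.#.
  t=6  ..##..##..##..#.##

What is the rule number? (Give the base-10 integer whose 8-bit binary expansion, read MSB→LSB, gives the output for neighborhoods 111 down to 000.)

  [7] ### => .  t=0,i=5
  [6] ##. => #  t=0,i=0
  [5] #.# => .  t=0,i=1
  [4] #.. => #  t=0,i=8
  [3] .## => .  t=0,i=4
  [2] .#. => #  t=0,i=2
  [1] ..# => .  t=0,i=10
  [0] ... => .  t=0,i=9
  bits 01010100 = 84

84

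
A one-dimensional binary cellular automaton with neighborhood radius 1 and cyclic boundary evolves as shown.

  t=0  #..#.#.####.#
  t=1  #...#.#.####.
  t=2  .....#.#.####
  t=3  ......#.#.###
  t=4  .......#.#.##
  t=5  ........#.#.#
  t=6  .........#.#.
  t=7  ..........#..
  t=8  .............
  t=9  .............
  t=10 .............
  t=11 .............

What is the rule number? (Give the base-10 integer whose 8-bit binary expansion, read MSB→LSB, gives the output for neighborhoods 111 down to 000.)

  ### -> #   bit 7 = 1  t=0,i=8
  ##. -> #   bit 6 = 1  t=0,i=0
  #.# -> #   bit 5 = 1  t=0,i=4
  #.. -> .   bit 4 = 0  t=0,i=1
  .## -> .   bit 3 = 0  t=0,i=7
  .#. -> .   bit 2 = 0  t=0,i=3
  ..# -> .   bit 1 = 0  t=0,i=2
  ... -> .   bit 0 = 0  t=1,i=2
  bits 11100000 = 224

224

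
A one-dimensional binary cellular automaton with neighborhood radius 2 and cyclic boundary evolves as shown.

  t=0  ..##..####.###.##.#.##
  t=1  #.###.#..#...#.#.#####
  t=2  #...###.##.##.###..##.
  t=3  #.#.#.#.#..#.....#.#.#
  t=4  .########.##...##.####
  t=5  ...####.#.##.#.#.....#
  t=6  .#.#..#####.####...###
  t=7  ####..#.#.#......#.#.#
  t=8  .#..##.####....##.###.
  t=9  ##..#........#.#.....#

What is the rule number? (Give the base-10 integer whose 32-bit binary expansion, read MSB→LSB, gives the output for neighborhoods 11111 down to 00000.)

  ##### -> #   bit 31 = 1  t=1,i=19
  ####. -> .   bit 30 = 0  t=0,i=8
  ###.# -> #   bit 29 = 1  t=0,i=9
  ###.. -> .   bit 28 = 0  t=2,i=16
  ##.## -> .   bit 27 = 0  t=0,i=10
  ##.#. -> #   bit 26 = 1  t=0,i=17
  ##..# -> #   bit 25 = 1  t=0,i=0
  ##... -> .   bit 24 = 0  t=4,i=12
  #.### -> .   bit 23 = 0  t=0,i=11
  #.##. -> #   bit 22 = 1  t=0,i=15
  #.#.# -> #   bit 21 = 1  t=0,i=18
  #.#.. -> #   bit 20 = 1  t=1,i=6
  #..## -> .   bit 19 = 0  t=0,i=1
  #..#. -> #   bit 18 = 1  t=1,i=8
  #...# -> #   bit 17 = 1  t=1,i=11
  #.... -> .   bit 16 = 0  t=3,i=13
  .#### -> .   bit 15 = 0  t=0,i=7
  .###. -> .   bit 14 = 0  t=0,i=12
  .##.# -> .   bit 13 = 0  t=0,i=16
  .##.. -> #   bit 12 = 1  t=0,i=3
  .#.## -> #   bit 11 = 1  t=0,i=19
  .#.#. -> #   bit 10 = 1  t=1,i=14
  .#..# -> .   bit 9 = 0  t=1,i=7
  .#... -> .   bit 8 = 0  t=1,i=10
  ..### -> #   bit 7 = 1  t=0,i=6
  ..##. -> #   bit 6 = 1  t=0,i=2
  ..#.# -> .   bit 5 = 0  t=1,i=13
  ..#.. -> #   bit 4 = 1  t=1,i=9
  ...## -> .   bit 3 = 0  t=2,i=3
  ...#. -> #   bit 2 = 1  t=1,i=12
  ....# -> #   bit 1 = 1  t=3,i=15
  ..... -> .   bit 0 = 0  t=3,i=14
  bits 10100110011101100001110011010110 = 2792758486

2792758486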